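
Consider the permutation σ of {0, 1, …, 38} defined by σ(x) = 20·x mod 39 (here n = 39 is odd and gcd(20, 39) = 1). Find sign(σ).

+1

Start at x=16: 16 → 8 → 4 → 2 → 1 → 20 → 10 → … (one orbit).
π_20 has 5 disjoint cycles with lengths [12, 12, 12, 2, 1] on {0,…,38}.
Σ(ℓ_i−1) = 39−5 = 34; sign = (−1)^34 = +1.
The Jacobi symbol (20|39) = +1 (Zolotarev) agrees.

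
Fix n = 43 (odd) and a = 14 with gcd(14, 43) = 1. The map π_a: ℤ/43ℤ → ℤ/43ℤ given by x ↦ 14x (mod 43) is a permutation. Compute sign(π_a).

+1

Start at x=14: 14 → 24 → 35 → 17 → 23 → 21 → 36 → … (one orbit).
Decompose π into cycles: lengths [21, 21, 1] (3 cycles, including the fixed point 0).
n − c = 43 − 3 = 40; sign = (−1)^40 = +1.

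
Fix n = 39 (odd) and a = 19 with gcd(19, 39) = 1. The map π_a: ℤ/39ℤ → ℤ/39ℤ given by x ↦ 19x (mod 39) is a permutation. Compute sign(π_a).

-1

Start at x=10: 10 → 34 → 22 → 28 → 25 → 7 → 16 → … (one orbit).
π_19 has 6 disjoint cycles with lengths [12, 12, 12, 1, 1, 1] on {0,…,38}.
39 − 6 = 33 transpositions; sign(π) = (−1)^33 = -1.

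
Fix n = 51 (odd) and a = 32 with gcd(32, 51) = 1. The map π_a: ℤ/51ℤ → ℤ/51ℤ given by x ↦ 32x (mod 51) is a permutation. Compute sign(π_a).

-1

Orbit of 8 under x↦32x: [8, 1, 32, 4, 26, 16, 2]… (length divides ord_51(32)).
Decompose π into cycles: lengths [8, 8, 8, 8, 8, 8, 2, 1] (8 cycles, including the fixed point 0).
Σ(ℓ_i−1) = 51−8 = 43; sign = (−1)^43 = -1.
(32|51)_J = -1 (Zolotarev's lemma cross-check).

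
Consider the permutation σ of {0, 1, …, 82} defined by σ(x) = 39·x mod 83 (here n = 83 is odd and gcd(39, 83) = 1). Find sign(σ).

Start at x=28: 28 → 13 → 9 → 19 → 77 → 15 → 4 → … (one orbit).
Decompose π into cycles: lengths [82, 1] (2 cycles, including the fixed point 0).
n − c = 83 − 2 = 81; sign = (−1)^81 = -1.
(39|83)_J = -1 (Zolotarev's lemma cross-check).

-1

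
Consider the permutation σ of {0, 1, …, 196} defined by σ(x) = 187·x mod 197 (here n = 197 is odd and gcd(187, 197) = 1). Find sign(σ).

Orbit of 34 under x↦187x: [34, 54, 51, 81, 175, 23, 164]… (length divides ord_197(187)).
The orbit structure of x ↦ 187x mod 197: 5 orbits of sizes [49, 49, 49, 49, 1].
sign(π) = (−1)^{n − #cycles} = (−1)^{197−5} = (−1)^192 = +1.

+1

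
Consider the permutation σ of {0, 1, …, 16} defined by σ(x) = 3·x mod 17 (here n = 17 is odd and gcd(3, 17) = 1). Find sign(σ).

-1

Trace 3: π^k(3) = [3, 9, 10, 13, 5, 15, 11] for k=0..6.
Cycle lengths of π_3 on ℤ/17ℤ: [16, 1]; 2 cycles in total.
17 − 2 = 15 transpositions; sign(π) = (−1)^15 = -1.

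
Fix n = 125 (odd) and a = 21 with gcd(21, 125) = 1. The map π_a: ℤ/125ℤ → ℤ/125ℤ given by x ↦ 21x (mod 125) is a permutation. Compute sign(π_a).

Orbit of 31 under x↦21x: [31, 26, 46, 91, 36, 6, 1]… (length divides ord_125(21)).
π_21 has 13 disjoint cycles with lengths [25, 25, 25, 25, 5, 5, 5, 5, 1, 1, 1, 1, 1] on {0,…,124}.
n − c = 125 − 13 = 112; sign = (−1)^112 = +1.

+1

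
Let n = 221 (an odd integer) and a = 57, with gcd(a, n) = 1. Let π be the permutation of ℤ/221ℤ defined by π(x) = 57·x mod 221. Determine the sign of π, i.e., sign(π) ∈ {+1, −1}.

Start at x=99: 99 → 118 → 96 → 168 → 73 → 183 → 44 → … (one orbit).
The orbit structure of x ↦ 57x mod 221: 17 orbits of sizes [16, 16, 16, 16, 16, 16, 16, 16, 16, 16, 16, 16, 16, 4, 4, 4, 1].
n − c = 221 − 17 = 204; sign = (−1)^204 = +1.
Zolotarev: (57|221) = +1, matching the cycle-count sign.

+1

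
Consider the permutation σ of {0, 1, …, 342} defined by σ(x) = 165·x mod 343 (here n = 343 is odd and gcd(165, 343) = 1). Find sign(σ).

Trace 79: π^k(79) = [79, 1, 165, 128, 197, 263, 177] for k=0..6.
π_165 has 31 disjoint cycles with lengths [21, 21, 21, 21, 21, 21, 21, 21, 21, 21, 21, 21, 21, 21, 3, 3, 3, 3, 3, 3, 3, 3, 3, 3, 3, 3, 3, 3, 3, 3, 1] on {0,…,342}.
sign(π) = (−1)^{n − #cycles} = (−1)^{343−31} = (−1)^312 = +1.
The Jacobi symbol (165|343) = +1 (Zolotarev) agrees.

+1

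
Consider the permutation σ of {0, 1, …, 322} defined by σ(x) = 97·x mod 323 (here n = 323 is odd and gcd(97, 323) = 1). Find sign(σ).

+1

Trace 90: π^k(90) = [90, 9, 227, 55, 167, 49, 231] for k=0..6.
5 cycles of lengths [144, 144, 18, 16, 1].
5 cycles on 323: each ℓ→(−1)^(ℓ−1), product (−1)^318 = +1.
Zolotarev: (97|323) = +1, matching the cycle-count sign.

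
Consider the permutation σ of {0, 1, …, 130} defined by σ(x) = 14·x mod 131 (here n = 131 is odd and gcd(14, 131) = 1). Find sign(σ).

-1

Orbit of 20 under x↦14x: [20, 18, 121, 122, 5, 70, 63]… (length divides ord_131(14)).
Decompose π into cycles: lengths [130, 1] (2 cycles, including the fixed point 0).
2 cycles on 131: each ℓ→(−1)^(ℓ−1), product (−1)^129 = -1.
Check: (14/131) = -1 by Zolotarev.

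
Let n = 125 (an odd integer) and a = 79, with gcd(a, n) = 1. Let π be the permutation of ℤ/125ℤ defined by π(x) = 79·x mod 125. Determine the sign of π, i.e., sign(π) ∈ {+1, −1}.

Start at x=11: 11 → 119 → 26 → 54 → 16 → 14 → 106 → … (one orbit).
Decompose π into cycles: lengths [50, 50, 10, 10, 2, 2, 1] (7 cycles, including the fixed point 0).
7 cycles on 125: each ℓ→(−1)^(ℓ−1), product (−1)^118 = +1.

+1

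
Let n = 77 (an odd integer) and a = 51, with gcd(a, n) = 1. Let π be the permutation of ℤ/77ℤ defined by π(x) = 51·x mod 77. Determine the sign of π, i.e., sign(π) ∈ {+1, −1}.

-1

Start at x=43: 43 → 37 → 39 → 64 → 30 → 67 → 29 → … (one orbit).
The orbit structure of x ↦ 51x mod 77: 6 orbits of sizes [30, 30, 10, 3, 3, 1].
6 cycles on 77: each ℓ→(−1)^(ℓ−1), product (−1)^71 = -1.
Check: (51/77) = -1 by Zolotarev.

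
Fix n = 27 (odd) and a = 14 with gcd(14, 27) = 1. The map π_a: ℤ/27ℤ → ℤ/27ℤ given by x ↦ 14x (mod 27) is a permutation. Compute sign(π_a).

-1

Trace 10: π^k(10) = [10, 5, 16, 8, 4, 2, 1] for k=0..6.
Cycle type of π: 18 + 6 + 2 + 1; total 4 cycles.
With 4 cycles on 27 points, sign = (−1)^{27−4} = -1.
Zolotarev: (14|27) = -1, matching the cycle-count sign.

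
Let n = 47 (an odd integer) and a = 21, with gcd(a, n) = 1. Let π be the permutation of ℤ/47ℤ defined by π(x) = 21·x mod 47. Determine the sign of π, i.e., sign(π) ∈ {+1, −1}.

+1

Orbit of 1 under x↦21x: [1, 21, 18, 2, 42, 36, 4]… (length divides ord_47(21)).
3 cycles of lengths [23, 23, 1].
sign(π) = (−1)^{n − #cycles} = (−1)^{47−3} = (−1)^44 = +1.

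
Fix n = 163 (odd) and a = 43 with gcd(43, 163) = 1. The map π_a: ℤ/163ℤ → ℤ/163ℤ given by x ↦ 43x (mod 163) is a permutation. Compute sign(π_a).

Orbit of 90 under x↦43x: [90, 121, 150, 93, 87, 155, 145]… (length divides ord_163(43)).
3 cycles of lengths [81, 81, 1].
3 cycles on 163: each ℓ→(−1)^(ℓ−1), product (−1)^160 = +1.

+1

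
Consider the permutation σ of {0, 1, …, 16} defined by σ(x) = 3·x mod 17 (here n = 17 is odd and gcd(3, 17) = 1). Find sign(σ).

Trace 6: π^k(6) = [6, 1, 3, 9, 10, 13, 5] for k=0..6.
Decompose π into cycles: lengths [16, 1] (2 cycles, including the fixed point 0).
sign(π) = (−1)^{n − #cycles} = (−1)^{17−2} = (−1)^15 = -1.

-1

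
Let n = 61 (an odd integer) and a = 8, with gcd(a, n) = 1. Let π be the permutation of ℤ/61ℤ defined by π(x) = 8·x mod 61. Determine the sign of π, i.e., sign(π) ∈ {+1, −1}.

Trace 60: π^k(60) = [60, 53, 58, 37, 52, 50, 34] for k=0..6.
The orbit structure of x ↦ 8x mod 61: 4 orbits of sizes [20, 20, 20, 1].
Σ(ℓ_i−1) = 61−4 = 57; sign = (−1)^57 = -1.
The Jacobi symbol (8|61) = -1 (Zolotarev) agrees.

-1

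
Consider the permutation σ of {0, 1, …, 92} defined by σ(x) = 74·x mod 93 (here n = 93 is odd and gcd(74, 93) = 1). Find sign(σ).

Trace 89: π^k(89) = [89, 76, 44, 1, 74, 82, 23] for k=0..6.
Cycle type of π: 30×3 + 2 + 1; total 5 cycles.
Σ(ℓ_i−1) = 93−5 = 88; sign = (−1)^88 = +1.

+1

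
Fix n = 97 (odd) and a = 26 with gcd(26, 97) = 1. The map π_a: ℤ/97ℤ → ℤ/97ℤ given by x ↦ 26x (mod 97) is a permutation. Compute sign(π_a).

-1

Start at x=48: 48 → 84 → 50 → 39 → 44 → 77 → 62 → … (one orbit).
Cycle lengths of π_26 on ℤ/97ℤ: [96, 1]; 2 cycles in total.
Σ(ℓ_i−1) = 97−2 = 95; sign = (−1)^95 = -1.
(26|97)_J = -1 (Zolotarev's lemma cross-check).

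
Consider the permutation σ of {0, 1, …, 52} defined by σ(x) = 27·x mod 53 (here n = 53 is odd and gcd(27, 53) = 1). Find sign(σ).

-1

Trace 51: π^k(51) = [51, 52, 26, 13, 33, 43, 48] for k=0..6.
Cycle type of π: 52 + 1; total 2 cycles.
With 2 cycles on 53 points, sign = (−1)^{53−2} = -1.
(27|53)_J = -1 (Zolotarev's lemma cross-check).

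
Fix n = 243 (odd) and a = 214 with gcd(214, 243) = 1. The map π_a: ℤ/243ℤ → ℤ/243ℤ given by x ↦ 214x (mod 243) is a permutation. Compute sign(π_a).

+1

Orbit of 205 under x↦214x: [205, 130, 118, 223, 94, 190, 79]… (length divides ord_243(214)).
π_214 has 11 disjoint cycles with lengths [81, 81, 27, 27, 9, 9, 3, 3, 1, 1, 1] on {0,…,242}.
n − c = 243 − 11 = 232; sign = (−1)^232 = +1.
(214|243)_J = +1 (Zolotarev's lemma cross-check).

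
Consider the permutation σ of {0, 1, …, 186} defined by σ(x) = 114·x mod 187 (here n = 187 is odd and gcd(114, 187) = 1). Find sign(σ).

Trace 42: π^k(42) = [42, 113, 166, 37, 104, 75, 135] for k=0..6.
Cycle type of π: 80×2 + 16 + 5×2 + 1; total 6 cycles.
n − c = 187 − 6 = 181; sign = (−1)^181 = -1.
The Jacobi symbol (114|187) = -1 (Zolotarev) agrees.

-1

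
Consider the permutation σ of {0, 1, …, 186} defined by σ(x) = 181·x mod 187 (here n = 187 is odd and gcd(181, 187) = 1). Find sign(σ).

-1

Orbit of 25 under x↦181x: [25, 37, 152, 23, 49, 80, 81]… (length divides ord_187(181)).
Cycle type of π: 80×2 + 16 + 5×2 + 1; total 6 cycles.
n − c = 187 − 6 = 181; sign = (−1)^181 = -1.
The Jacobi symbol (181|187) = -1 (Zolotarev) agrees.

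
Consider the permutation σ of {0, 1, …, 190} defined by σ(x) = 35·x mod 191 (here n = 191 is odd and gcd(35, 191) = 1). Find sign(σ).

-1

Orbit of 133 under x↦35x: [133, 71, 2, 70, 158, 182, 67]… (length divides ord_191(35)).
The orbit structure of x ↦ 35x mod 191: 2 orbits of sizes [190, 1].
With 2 cycles on 191 points, sign = (−1)^{191−2} = -1.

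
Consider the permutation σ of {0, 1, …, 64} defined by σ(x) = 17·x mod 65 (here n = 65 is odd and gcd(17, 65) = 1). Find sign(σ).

Orbit of 9 under x↦17x: [9, 23, 1, 17, 29, 38, 61]… (length divides ord_65(17)).
The orbit structure of x ↦ 17x mod 65: 8 orbits of sizes [12, 12, 12, 12, 6, 6, 4, 1].
Σ(ℓ_i−1) = 65−8 = 57; sign = (−1)^57 = -1.
The Jacobi symbol (17|65) = -1 (Zolotarev) agrees.

-1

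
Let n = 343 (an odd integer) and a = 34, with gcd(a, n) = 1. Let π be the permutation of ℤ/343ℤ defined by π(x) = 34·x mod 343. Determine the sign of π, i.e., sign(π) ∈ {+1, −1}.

Trace 118: π^k(118) = [118, 239, 237, 169, 258, 197, 181] for k=0..6.
Cycle lengths of π_34 on ℤ/343ℤ: [98, 98, 98, 14, 14, 14, 2, 2, 2, 1]; 10 cycles in total.
sign(π) = (−1)^{n − #cycles} = (−1)^{343−10} = (−1)^333 = -1.
Zolotarev: (34|343) = -1, matching the cycle-count sign.

-1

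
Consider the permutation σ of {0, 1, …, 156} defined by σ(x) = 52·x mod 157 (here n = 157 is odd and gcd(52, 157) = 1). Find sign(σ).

Trace 67: π^k(67) = [67, 30, 147, 108, 121, 12, 153] for k=0..6.
5 cycles of lengths [39, 39, 39, 39, 1].
5 cycles on 157: each ℓ→(−1)^(ℓ−1), product (−1)^152 = +1.
The Jacobi symbol (52|157) = +1 (Zolotarev) agrees.

+1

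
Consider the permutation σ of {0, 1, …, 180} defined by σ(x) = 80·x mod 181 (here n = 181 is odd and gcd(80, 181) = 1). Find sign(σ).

Orbit of 80 under x↦80x: [80, 65, 132, 62, 73, 48, 39]… (length divides ord_181(80)).
Cycle type of π: 9×20 + 1; total 21 cycles.
With 21 cycles on 181 points, sign = (−1)^{181−21} = +1.
The Jacobi symbol (80|181) = +1 (Zolotarev) agrees.

+1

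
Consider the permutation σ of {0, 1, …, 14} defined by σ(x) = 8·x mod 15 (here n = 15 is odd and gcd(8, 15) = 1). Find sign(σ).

+1

Start at x=2: 2 → 1 → 8 → 4 → 2 (one orbit).
Decompose π into cycles: lengths [4, 4, 4, 2, 1] (5 cycles, including the fixed point 0).
With 5 cycles on 15 points, sign = (−1)^{15−5} = +1.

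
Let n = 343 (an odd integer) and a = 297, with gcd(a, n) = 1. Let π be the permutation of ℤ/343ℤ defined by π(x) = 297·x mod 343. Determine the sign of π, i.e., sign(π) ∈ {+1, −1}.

-1

Trace 30: π^k(30) = [30, 335, 25, 222, 78, 185, 65] for k=0..6.
Decompose π into cycles: lengths [294, 42, 6, 1] (4 cycles, including the fixed point 0).
Σ(ℓ_i−1) = 343−4 = 339; sign = (−1)^339 = -1.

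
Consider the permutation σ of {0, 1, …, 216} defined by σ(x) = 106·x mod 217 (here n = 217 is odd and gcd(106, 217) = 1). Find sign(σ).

Trace 15: π^k(15) = [15, 71, 148, 64, 57, 183, 85] for k=0..6.
π_106 has 14 disjoint cycles with lengths [30, 30, 30, 30, 30, 30, 30, 1, 1, 1, 1, 1, 1, 1] on {0,…,216}.
With 14 cycles on 217 points, sign = (−1)^{217−14} = -1.
Check: (106/217) = -1 by Zolotarev.

-1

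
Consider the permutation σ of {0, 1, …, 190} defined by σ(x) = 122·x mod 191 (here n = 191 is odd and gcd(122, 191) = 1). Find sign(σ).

Start at x=159: 159 → 107 → 66 → 30 → 31 → 153 → 139 → … (one orbit).
The orbit structure of x ↦ 122x mod 191: 6 orbits of sizes [38, 38, 38, 38, 38, 1].
191 − 6 = 185 transpositions; sign(π) = (−1)^185 = -1.
Zolotarev: (122|191) = -1, matching the cycle-count sign.

-1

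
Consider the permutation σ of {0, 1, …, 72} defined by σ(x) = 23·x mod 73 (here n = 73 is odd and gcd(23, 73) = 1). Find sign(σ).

+1

Orbit of 16 under x↦23x: [16, 3, 69, 54, 1, 23, 18]… (length divides ord_73(23)).
Decompose π into cycles: lengths [36, 36, 1] (3 cycles, including the fixed point 0).
With 3 cycles on 73 points, sign = (−1)^{73−3} = +1.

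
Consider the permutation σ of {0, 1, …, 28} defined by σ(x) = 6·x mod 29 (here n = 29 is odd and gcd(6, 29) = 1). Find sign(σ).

+1

Start at x=7: 7 → 13 → 20 → 4 → 24 → 28 → 23 → … (one orbit).
Decompose π into cycles: lengths [14, 14, 1] (3 cycles, including the fixed point 0).
n − c = 29 − 3 = 26; sign = (−1)^26 = +1.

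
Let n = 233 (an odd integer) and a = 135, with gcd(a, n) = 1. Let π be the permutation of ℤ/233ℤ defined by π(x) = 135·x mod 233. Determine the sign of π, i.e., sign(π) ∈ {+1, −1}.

Trace 8: π^k(8) = [8, 148, 175, 92, 71, 32, 126] for k=0..6.
Cycle lengths of π_135 on ℤ/233ℤ: [29, 29, 29, 29, 29, 29, 29, 29, 1]; 9 cycles in total.
sign(π) = (−1)^{n − #cycles} = (−1)^{233−9} = (−1)^224 = +1.

+1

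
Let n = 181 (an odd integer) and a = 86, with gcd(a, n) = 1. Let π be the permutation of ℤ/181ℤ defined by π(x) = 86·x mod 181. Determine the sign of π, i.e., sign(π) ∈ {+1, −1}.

-1

Start at x=156: 156 → 22 → 82 → 174 → 122 → 175 → 27 → … (one orbit).
Cycle lengths of π_86 on ℤ/181ℤ: [60, 60, 60, 1]; 4 cycles in total.
sign(π) = (−1)^{n − #cycles} = (−1)^{181−4} = (−1)^177 = -1.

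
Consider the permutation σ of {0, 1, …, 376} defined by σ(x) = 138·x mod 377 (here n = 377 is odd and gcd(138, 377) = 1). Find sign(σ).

Orbit of 170 under x↦138x: [170, 86, 181, 96, 53, 151, 103]… (length divides ord_377(138)).
Decompose π into cycles: lengths [28, 28, 28, 28, 28, 28, 28, 28, 28, 28, 28, 28, 14, 14, 4, 4, 4, 1] (18 cycles, including the fixed point 0).
18 cycles on 377: each ℓ→(−1)^(ℓ−1), product (−1)^359 = -1.
The Jacobi symbol (138|377) = -1 (Zolotarev) agrees.

-1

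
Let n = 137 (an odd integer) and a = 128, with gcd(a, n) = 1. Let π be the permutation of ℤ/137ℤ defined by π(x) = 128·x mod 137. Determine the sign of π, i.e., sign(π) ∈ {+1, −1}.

Trace 76: π^k(76) = [76, 1, 128, 81, 93, 122, 135] for k=0..6.
Cycle type of π: 68×2 + 1; total 3 cycles.
With 3 cycles on 137 points, sign = (−1)^{137−3} = +1.
The Jacobi symbol (128|137) = +1 (Zolotarev) agrees.

+1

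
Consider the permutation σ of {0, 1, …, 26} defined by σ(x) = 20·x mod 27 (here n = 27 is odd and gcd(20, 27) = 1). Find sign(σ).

Trace 5: π^k(5) = [5, 19, 2, 13, 17, 16, 23] for k=0..6.
Decompose π into cycles: lengths [18, 6, 2, 1] (4 cycles, including the fixed point 0).
Σ(ℓ_i−1) = 27−4 = 23; sign = (−1)^23 = -1.

-1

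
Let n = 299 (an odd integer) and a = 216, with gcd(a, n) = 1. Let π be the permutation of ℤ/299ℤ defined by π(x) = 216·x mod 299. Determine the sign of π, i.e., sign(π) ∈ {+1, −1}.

-1

Trace 31: π^k(31) = [31, 118, 73, 220, 278, 248, 47] for k=0..6.
The orbit structure of x ↦ 216x mod 299: 12 orbits of sizes [44, 44, 44, 44, 44, 44, 11, 11, 4, 4, 4, 1].
With 12 cycles on 299 points, sign = (−1)^{299−12} = -1.
(216|299)_J = -1 (Zolotarev's lemma cross-check).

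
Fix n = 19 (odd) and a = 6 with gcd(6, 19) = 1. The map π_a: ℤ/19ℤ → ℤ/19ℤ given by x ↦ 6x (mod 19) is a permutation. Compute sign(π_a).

+1

Orbit of 6 under x↦6x: [6, 17, 7, 4, 5, 11, 9]… (length divides ord_19(6)).
π_6 has 3 disjoint cycles with lengths [9, 9, 1] on {0,…,18}.
With 3 cycles on 19 points, sign = (−1)^{19−3} = +1.
The Jacobi symbol (6|19) = +1 (Zolotarev) agrees.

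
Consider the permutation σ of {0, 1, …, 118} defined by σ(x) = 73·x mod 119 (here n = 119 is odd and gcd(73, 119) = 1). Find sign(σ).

Start at x=50: 50 → 80 → 9 → 62 → 4 → 54 → 15 → … (one orbit).
Decompose π into cycles: lengths [48, 48, 16, 6, 1] (5 cycles, including the fixed point 0).
5 cycles on 119: each ℓ→(−1)^(ℓ−1), product (−1)^114 = +1.
Via Zolotarev, sign(π_{73}) = (73|119) = +1.

+1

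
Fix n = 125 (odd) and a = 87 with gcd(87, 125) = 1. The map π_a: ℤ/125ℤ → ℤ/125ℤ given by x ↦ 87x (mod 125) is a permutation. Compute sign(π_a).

Orbit of 114 under x↦87x: [114, 43, 116, 92, 4, 98, 26]… (length divides ord_125(87)).
Decompose π into cycles: lengths [100, 20, 4, 1] (4 cycles, including the fixed point 0).
125 − 4 = 121 transpositions; sign(π) = (−1)^121 = -1.
Zolotarev: (87|125) = -1, matching the cycle-count sign.

-1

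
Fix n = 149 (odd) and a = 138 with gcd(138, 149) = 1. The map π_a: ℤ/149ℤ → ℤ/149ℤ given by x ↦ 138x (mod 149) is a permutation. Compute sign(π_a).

Trace 47: π^k(47) = [47, 79, 25, 23, 45, 101, 81] for k=0..6.
Decompose π into cycles: lengths [148, 1] (2 cycles, including the fixed point 0).
2 cycles on 149: each ℓ→(−1)^(ℓ−1), product (−1)^147 = -1.
The Jacobi symbol (138|149) = -1 (Zolotarev) agrees.

-1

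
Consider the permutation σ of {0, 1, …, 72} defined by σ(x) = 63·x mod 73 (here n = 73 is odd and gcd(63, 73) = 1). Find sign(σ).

Orbit of 10 under x↦63x: [10, 46, 51, 1, 63, 27, 22]… (length divides ord_73(63)).
10 cycles of lengths [8, 8, 8, 8, 8, 8, 8, 8, 8, 1].
With 10 cycles on 73 points, sign = (−1)^{73−10} = -1.

-1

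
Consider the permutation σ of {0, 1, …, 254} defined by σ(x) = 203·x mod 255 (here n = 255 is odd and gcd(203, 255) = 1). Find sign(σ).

Trace 1: π^k(1) = [1, 203, 154, 152] for k=0..3.
77 cycles of lengths [4, 4, 4, 4, 4, 4, 4, 4, 4, 4, 4, 4, 4, 4, 4, 4, 4, 4, 4, 4, 4, 4, 4, 4, 4, 4, 4, 4, 4, 4, 4, 4, 4, 4, 4, 4, 4, 4, 4, 4, 4, 4, 4, 4, 4, 4, 4, 4, 4, 4, 4, 2, 2, 2, 2, 2, 2, 2, 2, 2, 2, 2, 2, 2, 2, 2, 2, 2, 2, 2, 2, 2, 2, 2, 2, 2, 1].
77 cycles on 255: each ℓ→(−1)^(ℓ−1), product (−1)^178 = +1.
The Jacobi symbol (203|255) = +1 (Zolotarev) agrees.

+1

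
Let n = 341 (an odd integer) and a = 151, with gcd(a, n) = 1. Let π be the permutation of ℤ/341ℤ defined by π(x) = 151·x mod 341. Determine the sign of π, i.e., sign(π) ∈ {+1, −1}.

Trace 126: π^k(126) = [126, 271, 1, 151, 295, 215, 70] for k=0..6.
π_151 has 35 disjoint cycles with lengths [10, 10, 10, 10, 10, 10, 10, 10, 10, 10, 10, 10, 10, 10, 10, 10, 10, 10, 10, 10, 10, 10, 10, 10, 10, 10, 10, 10, 10, 10, 10, 10, 10, 10, 1] on {0,…,340}.
sign(π) = (−1)^{n − #cycles} = (−1)^{341−35} = (−1)^306 = +1.

+1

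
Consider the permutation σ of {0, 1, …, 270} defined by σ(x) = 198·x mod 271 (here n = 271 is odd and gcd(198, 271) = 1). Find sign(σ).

Trace 90: π^k(90) = [90, 205, 211, 44, 40, 61, 154] for k=0..6.
Cycle lengths of π_198 on ℤ/271ℤ: [135, 135, 1]; 3 cycles in total.
n − c = 271 − 3 = 268; sign = (−1)^268 = +1.

+1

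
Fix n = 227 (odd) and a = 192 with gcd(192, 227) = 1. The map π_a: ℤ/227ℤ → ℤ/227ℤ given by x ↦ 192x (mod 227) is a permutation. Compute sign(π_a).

Trace 173: π^k(173) = [173, 74, 134, 77, 29, 120, 113] for k=0..6.
3 cycles of lengths [113, 113, 1].
Σ(ℓ_i−1) = 227−3 = 224; sign = (−1)^224 = +1.

+1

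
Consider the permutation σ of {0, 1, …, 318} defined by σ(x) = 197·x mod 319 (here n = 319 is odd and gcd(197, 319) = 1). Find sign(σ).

Trace 199: π^k(199) = [199, 285, 1, 197, 210, 219, 78] for k=0..6.
The orbit structure of x ↦ 197x mod 319: 30 orbits of sizes [14, 14, 14, 14, 14, 14, 14, 14, 14, 14, 14, 14, 14, 14, 14, 14, 14, 14, 14, 14, 7, 7, 7, 7, 2, 2, 2, 2, 2, 1].
30 cycles on 319: each ℓ→(−1)^(ℓ−1), product (−1)^289 = -1.

-1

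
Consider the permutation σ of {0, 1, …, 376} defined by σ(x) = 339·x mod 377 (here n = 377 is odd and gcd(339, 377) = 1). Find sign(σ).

Trace 339: π^k(339) = [339, 313, 170, 326, 53, 248, 1] for k=0..6.
π_339 has 65 disjoint cycles with lengths [7, 7, 7, 7, 7, 7, 7, 7, 7, 7, 7, 7, 7, 7, 7, 7, 7, 7, 7, 7, 7, 7, 7, 7, 7, 7, 7, 7, 7, 7, 7, 7, 7, 7, 7, 7, 7, 7, 7, 7, 7, 7, 7, 7, 7, 7, 7, 7, 7, 7, 7, 7, 1, 1, 1, 1, 1, 1, 1, 1, 1, 1, 1, 1, 1] on {0,…,376}.
n − c = 377 − 65 = 312; sign = (−1)^312 = +1.
The Jacobi symbol (339|377) = +1 (Zolotarev) agrees.

+1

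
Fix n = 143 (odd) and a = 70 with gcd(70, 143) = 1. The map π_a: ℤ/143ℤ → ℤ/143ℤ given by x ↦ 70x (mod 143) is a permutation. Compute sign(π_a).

Orbit of 64 under x↦70x: [64, 47, 1, 70, 38, 86, 14]… (length divides ord_143(70)).
Decompose π into cycles: lengths [20, 20, 20, 20, 20, 20, 5, 5, 4, 4, 4, 1] (12 cycles, including the fixed point 0).
143 − 12 = 131 transpositions; sign(π) = (−1)^131 = -1.

-1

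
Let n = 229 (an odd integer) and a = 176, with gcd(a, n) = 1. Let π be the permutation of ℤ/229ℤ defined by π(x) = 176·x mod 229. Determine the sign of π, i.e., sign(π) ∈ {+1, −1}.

+1

Trace 212: π^k(212) = [212, 214, 108, 1, 176, 61, 202] for k=0..6.
π_176 has 7 disjoint cycles with lengths [38, 38, 38, 38, 38, 38, 1] on {0,…,228}.
Σ(ℓ_i−1) = 229−7 = 222; sign = (−1)^222 = +1.
Via Zolotarev, sign(π_{176}) = (176|229) = +1.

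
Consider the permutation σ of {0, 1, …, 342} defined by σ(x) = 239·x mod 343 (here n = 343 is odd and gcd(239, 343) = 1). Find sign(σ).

+1

Trace 260: π^k(260) = [260, 57, 246, 141, 85, 78, 120] for k=0..6.
The orbit structure of x ↦ 239x mod 343: 19 orbits of sizes [49, 49, 49, 49, 49, 49, 7, 7, 7, 7, 7, 7, 1, 1, 1, 1, 1, 1, 1].
343 − 19 = 324 transpositions; sign(π) = (−1)^324 = +1.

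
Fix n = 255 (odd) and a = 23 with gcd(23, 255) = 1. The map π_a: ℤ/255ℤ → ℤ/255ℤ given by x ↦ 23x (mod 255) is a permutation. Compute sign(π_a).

Trace 229: π^k(229) = [229, 167, 16, 113, 49, 107, 166] for k=0..6.
π_23 has 20 disjoint cycles with lengths [16, 16, 16, 16, 16, 16, 16, 16, 16, 16, 16, 16, 16, 16, 16, 4, 4, 4, 2, 1] on {0,…,254}.
With 20 cycles on 255 points, sign = (−1)^{255−20} = -1.

-1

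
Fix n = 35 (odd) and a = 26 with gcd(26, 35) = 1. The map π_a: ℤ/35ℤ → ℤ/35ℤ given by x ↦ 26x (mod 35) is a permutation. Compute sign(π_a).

Trace 26: π^k(26) = [26, 11, 6, 16, 31, 1] for k=0..5.
Decompose π into cycles: lengths [6, 6, 6, 6, 6, 1, 1, 1, 1, 1] (10 cycles, including the fixed point 0).
10 cycles on 35: each ℓ→(−1)^(ℓ−1), product (−1)^25 = -1.
Zolotarev: (26|35) = -1, matching the cycle-count sign.

-1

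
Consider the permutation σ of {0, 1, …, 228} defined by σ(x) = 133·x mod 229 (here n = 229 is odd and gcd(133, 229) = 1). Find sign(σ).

Start at x=80: 80 → 106 → 129 → 211 → 125 → 137 → 130 → … (one orbit).
Decompose π into cycles: lengths [228, 1] (2 cycles, including the fixed point 0).
2 cycles on 229: each ℓ→(−1)^(ℓ−1), product (−1)^227 = -1.
The Jacobi symbol (133|229) = -1 (Zolotarev) agrees.

-1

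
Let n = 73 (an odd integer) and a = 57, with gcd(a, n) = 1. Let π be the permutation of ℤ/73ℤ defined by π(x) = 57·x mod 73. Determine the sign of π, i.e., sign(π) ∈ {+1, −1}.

Start at x=1: 1 → 57 → 37 → 65 → 55 → 69 → 64 → … (one orbit).
Cycle lengths of π_57 on ℤ/73ℤ: [18, 18, 18, 18, 1]; 5 cycles in total.
Σ(ℓ_i−1) = 73−5 = 68; sign = (−1)^68 = +1.

+1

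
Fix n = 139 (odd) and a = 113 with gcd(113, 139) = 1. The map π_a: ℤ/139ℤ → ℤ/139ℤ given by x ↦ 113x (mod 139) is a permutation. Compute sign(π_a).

Start at x=25: 25 → 45 → 81 → 118 → 129 → 121 → 51 → … (one orbit).
Cycle lengths of π_113 on ℤ/139ℤ: [69, 69, 1]; 3 cycles in total.
With 3 cycles on 139 points, sign = (−1)^{139−3} = +1.

+1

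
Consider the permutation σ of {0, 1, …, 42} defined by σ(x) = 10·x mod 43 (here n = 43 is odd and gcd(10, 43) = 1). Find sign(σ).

Start at x=41: 41 → 23 → 15 → 21 → 38 → 36 → 16 → … (one orbit).
π_10 has 3 disjoint cycles with lengths [21, 21, 1] on {0,…,42}.
Σ(ℓ_i−1) = 43−3 = 40; sign = (−1)^40 = +1.
The Jacobi symbol (10|43) = +1 (Zolotarev) agrees.

+1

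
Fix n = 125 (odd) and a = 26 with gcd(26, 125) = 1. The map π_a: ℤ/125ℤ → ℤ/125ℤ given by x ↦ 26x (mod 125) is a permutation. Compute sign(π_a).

Orbit of 51 under x↦26x: [51, 76, 101, 1, 26]… (length divides ord_125(26)).
Cycle type of π: 5×20 + 1×25; total 45 cycles.
With 45 cycles on 125 points, sign = (−1)^{125−45} = +1.
Zolotarev: (26|125) = +1, matching the cycle-count sign.

+1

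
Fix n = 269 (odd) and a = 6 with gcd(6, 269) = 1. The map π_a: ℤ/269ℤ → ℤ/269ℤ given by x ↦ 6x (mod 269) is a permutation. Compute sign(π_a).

+1

Start at x=169: 169 → 207 → 166 → 189 → 58 → 79 → 205 → … (one orbit).
The orbit structure of x ↦ 6x mod 269: 3 orbits of sizes [134, 134, 1].
269 − 3 = 266 transpositions; sign(π) = (−1)^266 = +1.
(6|269)_J = +1 (Zolotarev's lemma cross-check).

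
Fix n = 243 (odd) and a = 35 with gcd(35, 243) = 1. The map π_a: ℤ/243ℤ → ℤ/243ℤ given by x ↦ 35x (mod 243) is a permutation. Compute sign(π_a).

Start at x=91: 91 → 26 → 181 → 17 → 109 → 170 → 118 → … (one orbit).
Cycle type of π: 54×3 + 18×3 + 6×3 + 2×4 + 1; total 14 cycles.
243 − 14 = 229 transpositions; sign(π) = (−1)^229 = -1.
Via Zolotarev, sign(π_{35}) = (35|243) = -1.

-1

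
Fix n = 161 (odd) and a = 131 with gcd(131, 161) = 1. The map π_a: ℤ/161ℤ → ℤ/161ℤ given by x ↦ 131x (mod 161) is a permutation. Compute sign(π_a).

Trace 123: π^k(123) = [123, 13, 93, 108, 141, 117, 32] for k=0..6.
The orbit structure of x ↦ 131x mod 161: 6 orbits of sizes [66, 66, 11, 11, 6, 1].
sign(π) = (−1)^{n − #cycles} = (−1)^{161−6} = (−1)^155 = -1.

-1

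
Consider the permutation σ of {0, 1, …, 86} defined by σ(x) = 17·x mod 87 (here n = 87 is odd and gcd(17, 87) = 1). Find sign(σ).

Orbit of 41 under x↦17x: [41, 1, 17, 28]… (length divides ord_87(17)).
π_17 has 23 disjoint cycles with lengths [4, 4, 4, 4, 4, 4, 4, 4, 4, 4, 4, 4, 4, 4, 4, 4, 4, 4, 4, 4, 4, 2, 1] on {0,…,86}.
n − c = 87 − 23 = 64; sign = (−1)^64 = +1.

+1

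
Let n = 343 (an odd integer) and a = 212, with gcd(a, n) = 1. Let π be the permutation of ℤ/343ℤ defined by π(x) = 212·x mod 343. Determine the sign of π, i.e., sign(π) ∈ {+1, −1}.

Trace 268: π^k(268) = [268, 221, 204, 30, 186, 330, 331] for k=0..6.
The orbit structure of x ↦ 212x mod 343: 7 orbits of sizes [147, 147, 21, 21, 3, 3, 1].
Σ(ℓ_i−1) = 343−7 = 336; sign = (−1)^336 = +1.

+1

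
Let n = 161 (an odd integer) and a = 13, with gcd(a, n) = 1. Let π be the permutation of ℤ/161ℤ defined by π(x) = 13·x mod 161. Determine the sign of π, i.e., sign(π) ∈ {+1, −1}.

Start at x=13: 13 → 8 → 104 → 64 → 27 → 29 → 55 → … (one orbit).
12 cycles of lengths [22, 22, 22, 22, 22, 22, 11, 11, 2, 2, 2, 1].
12 cycles on 161: each ℓ→(−1)^(ℓ−1), product (−1)^149 = -1.
Zolotarev: (13|161) = -1, matching the cycle-count sign.

-1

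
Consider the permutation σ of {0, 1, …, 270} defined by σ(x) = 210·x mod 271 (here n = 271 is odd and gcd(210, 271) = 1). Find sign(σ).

-1

Start at x=43: 43 → 87 → 113 → 153 → 152 → 213 → 15 → … (one orbit).
Cycle lengths of π_210 on ℤ/271ℤ: [270, 1]; 2 cycles in total.
271 − 2 = 269 transpositions; sign(π) = (−1)^269 = -1.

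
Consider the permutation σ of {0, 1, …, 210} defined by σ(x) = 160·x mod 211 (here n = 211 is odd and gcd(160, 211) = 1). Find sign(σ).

Orbit of 50 under x↦160x: [50, 193, 74, 24, 42, 179, 155]… (length divides ord_211(160)).
Decompose π into cycles: lengths [210, 1] (2 cycles, including the fixed point 0).
Σ(ℓ_i−1) = 211−2 = 209; sign = (−1)^209 = -1.
Check: (160/211) = -1 by Zolotarev.

-1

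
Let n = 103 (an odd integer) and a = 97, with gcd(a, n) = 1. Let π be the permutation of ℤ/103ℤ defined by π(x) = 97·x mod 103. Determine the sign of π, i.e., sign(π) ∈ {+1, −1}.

+1

Orbit of 82 under x↦97x: [82, 23, 68, 4, 79, 41, 63]… (length divides ord_103(97)).
Cycle type of π: 51×2 + 1; total 3 cycles.
With 3 cycles on 103 points, sign = (−1)^{103−3} = +1.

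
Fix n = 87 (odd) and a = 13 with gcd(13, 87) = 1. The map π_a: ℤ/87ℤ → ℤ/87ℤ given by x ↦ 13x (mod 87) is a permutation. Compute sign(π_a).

+1

Orbit of 67 under x↦13x: [67, 1, 13, 82, 22, 25, 64]… (length divides ord_87(13)).
The orbit structure of x ↦ 13x mod 87: 9 orbits of sizes [14, 14, 14, 14, 14, 14, 1, 1, 1].
With 9 cycles on 87 points, sign = (−1)^{87−9} = +1.
(13|87)_J = +1 (Zolotarev's lemma cross-check).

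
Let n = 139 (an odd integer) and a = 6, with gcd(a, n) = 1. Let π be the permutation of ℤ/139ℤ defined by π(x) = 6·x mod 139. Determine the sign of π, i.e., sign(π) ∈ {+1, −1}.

Start at x=79: 79 → 57 → 64 → 106 → 80 → 63 → 100 → … (one orbit).
Decompose π into cycles: lengths [23, 23, 23, 23, 23, 23, 1] (7 cycles, including the fixed point 0).
With 7 cycles on 139 points, sign = (−1)^{139−7} = +1.
(6|139)_J = +1 (Zolotarev's lemma cross-check).

+1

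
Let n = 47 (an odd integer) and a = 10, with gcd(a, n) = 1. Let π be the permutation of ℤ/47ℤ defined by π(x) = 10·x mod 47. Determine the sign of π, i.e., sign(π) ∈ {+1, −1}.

Orbit of 18 under x↦10x: [18, 39, 14, 46, 37, 41, 34]… (length divides ord_47(10)).
Cycle lengths of π_10 on ℤ/47ℤ: [46, 1]; 2 cycles in total.
2 cycles on 47: each ℓ→(−1)^(ℓ−1), product (−1)^45 = -1.

-1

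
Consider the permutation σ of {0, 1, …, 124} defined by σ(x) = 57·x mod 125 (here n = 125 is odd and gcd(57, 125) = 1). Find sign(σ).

Trace 1: π^k(1) = [1, 57, 124, 68] for k=0..3.
π_57 has 32 disjoint cycles with lengths [4, 4, 4, 4, 4, 4, 4, 4, 4, 4, 4, 4, 4, 4, 4, 4, 4, 4, 4, 4, 4, 4, 4, 4, 4, 4, 4, 4, 4, 4, 4, 1] on {0,…,124}.
32 cycles on 125: each ℓ→(−1)^(ℓ−1), product (−1)^93 = -1.

-1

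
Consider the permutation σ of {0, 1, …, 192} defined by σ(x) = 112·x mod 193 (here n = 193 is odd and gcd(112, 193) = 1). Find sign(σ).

+1

Start at x=81: 81 → 1 → 112 → 192 → 81 (one orbit).
Decompose π into cycles: lengths [4, 4, 4, 4, 4, 4, 4, 4, 4, 4, 4, 4, 4, 4, 4, 4, 4, 4, 4, 4, 4, 4, 4, 4, 4, 4, 4, 4, 4, 4, 4, 4, 4, 4, 4, 4, 4, 4, 4, 4, 4, 4, 4, 4, 4, 4, 4, 4, 1] (49 cycles, including the fixed point 0).
With 49 cycles on 193 points, sign = (−1)^{193−49} = +1.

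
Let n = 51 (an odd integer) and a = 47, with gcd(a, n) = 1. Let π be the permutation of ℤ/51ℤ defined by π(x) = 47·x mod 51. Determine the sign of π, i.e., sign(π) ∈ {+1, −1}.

Orbit of 38 under x↦47x: [38, 1, 47, 16]… (length divides ord_51(47)).
14 cycles of lengths [4, 4, 4, 4, 4, 4, 4, 4, 4, 4, 4, 4, 2, 1].
14 cycles on 51: each ℓ→(−1)^(ℓ−1), product (−1)^37 = -1.
Zolotarev: (47|51) = -1, matching the cycle-count sign.

-1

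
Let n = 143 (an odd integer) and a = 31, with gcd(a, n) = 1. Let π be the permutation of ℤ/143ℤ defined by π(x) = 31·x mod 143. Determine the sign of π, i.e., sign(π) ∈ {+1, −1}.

-1

Start at x=135: 135 → 38 → 34 → 53 → 70 → 25 → 60 → … (one orbit).
12 cycles of lengths [20, 20, 20, 20, 20, 20, 5, 5, 4, 4, 4, 1].
Σ(ℓ_i−1) = 143−12 = 131; sign = (−1)^131 = -1.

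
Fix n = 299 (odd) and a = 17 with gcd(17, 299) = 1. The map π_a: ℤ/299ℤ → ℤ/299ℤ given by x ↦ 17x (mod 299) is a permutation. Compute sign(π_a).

Orbit of 56 under x↦17x: [56, 55, 38, 48, 218, 118, 212]… (length divides ord_299(17)).
8 cycles of lengths [66, 66, 66, 66, 22, 6, 6, 1].
Σ(ℓ_i−1) = 299−8 = 291; sign = (−1)^291 = -1.
(17|299)_J = -1 (Zolotarev's lemma cross-check).

-1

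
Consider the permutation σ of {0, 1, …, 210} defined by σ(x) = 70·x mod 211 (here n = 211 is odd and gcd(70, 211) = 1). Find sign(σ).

Trace 81: π^k(81) = [81, 184, 9, 208, 1, 70, 47] for k=0..6.
The orbit structure of x ↦ 70x mod 211: 3 orbits of sizes [105, 105, 1].
With 3 cycles on 211 points, sign = (−1)^{211−3} = +1.

+1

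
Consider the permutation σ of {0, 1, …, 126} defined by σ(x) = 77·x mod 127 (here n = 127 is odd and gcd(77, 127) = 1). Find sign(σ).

Start at x=126: 126 → 50 → 40 → 32 → 51 → 117 → 119 → … (one orbit).
4 cycles of lengths [42, 42, 42, 1].
sign(π) = (−1)^{n − #cycles} = (−1)^{127−4} = (−1)^123 = -1.

-1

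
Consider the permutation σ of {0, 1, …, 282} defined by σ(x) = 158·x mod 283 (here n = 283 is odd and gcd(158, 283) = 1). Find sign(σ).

+1

Orbit of 66 under x↦158x: [66, 240, 281, 250, 163, 1, 158]… (length divides ord_283(158)).
7 cycles of lengths [47, 47, 47, 47, 47, 47, 1].
sign(π) = (−1)^{n − #cycles} = (−1)^{283−7} = (−1)^276 = +1.
Via Zolotarev, sign(π_{158}) = (158|283) = +1.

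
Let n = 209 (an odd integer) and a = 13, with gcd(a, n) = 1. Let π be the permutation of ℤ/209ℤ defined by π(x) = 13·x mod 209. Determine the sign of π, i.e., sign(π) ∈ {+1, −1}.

Trace 199: π^k(199) = [199, 79, 191, 184, 93, 164, 42] for k=0..6.
5 cycles of lengths [90, 90, 18, 10, 1].
Σ(ℓ_i−1) = 209−5 = 204; sign = (−1)^204 = +1.
Zolotarev: (13|209) = +1, matching the cycle-count sign.

+1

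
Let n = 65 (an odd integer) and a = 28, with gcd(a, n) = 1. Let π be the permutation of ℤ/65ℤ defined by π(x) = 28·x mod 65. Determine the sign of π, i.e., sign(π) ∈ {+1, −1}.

Start at x=4: 4 → 47 → 16 → 58 → 64 → 37 → 61 → … (one orbit).
7 cycles of lengths [12, 12, 12, 12, 12, 4, 1].
Σ(ℓ_i−1) = 65−7 = 58; sign = (−1)^58 = +1.
The Jacobi symbol (28|65) = +1 (Zolotarev) agrees.

+1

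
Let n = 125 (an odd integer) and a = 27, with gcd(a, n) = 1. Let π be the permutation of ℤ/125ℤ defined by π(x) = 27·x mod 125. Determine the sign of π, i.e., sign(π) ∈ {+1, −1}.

-1

Trace 116: π^k(116) = [116, 7, 64, 103, 31, 87, 99] for k=0..6.
4 cycles of lengths [100, 20, 4, 1].
sign(π) = (−1)^{n − #cycles} = (−1)^{125−4} = (−1)^121 = -1.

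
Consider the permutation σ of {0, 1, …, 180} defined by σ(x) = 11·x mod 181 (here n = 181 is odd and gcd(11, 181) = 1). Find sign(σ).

Start at x=111: 111 → 135 → 37 → 45 → 133 → 15 → 165 → … (one orbit).
3 cycles of lengths [90, 90, 1].
181 − 3 = 178 transpositions; sign(π) = (−1)^178 = +1.

+1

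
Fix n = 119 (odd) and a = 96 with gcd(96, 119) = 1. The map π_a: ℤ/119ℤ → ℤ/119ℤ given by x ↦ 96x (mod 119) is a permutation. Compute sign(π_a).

+1

Start at x=4: 4 → 27 → 93 → 3 → 50 → 40 → 32 → … (one orbit).
Cycle type of π: 48×2 + 16 + 6 + 1; total 5 cycles.
n − c = 119 − 5 = 114; sign = (−1)^114 = +1.
Check: (96/119) = +1 by Zolotarev.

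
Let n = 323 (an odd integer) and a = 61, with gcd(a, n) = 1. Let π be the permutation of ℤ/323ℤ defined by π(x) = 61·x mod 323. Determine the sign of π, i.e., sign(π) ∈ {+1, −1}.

-1

Trace 104: π^k(104) = [104, 207, 30, 215, 195, 267, 137] for k=0..6.
Cycle type of π: 144×2 + 16 + 9×2 + 1; total 6 cycles.
sign(π) = (−1)^{n − #cycles} = (−1)^{323−6} = (−1)^317 = -1.
Check: (61/323) = -1 by Zolotarev.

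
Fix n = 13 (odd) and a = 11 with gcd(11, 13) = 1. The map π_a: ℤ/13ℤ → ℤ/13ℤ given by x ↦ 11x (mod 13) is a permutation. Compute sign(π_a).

-1

Orbit of 1 under x↦11x: [1, 11, 4, 5, 3, 7, 12]… (length divides ord_13(11)).
π_11 has 2 disjoint cycles with lengths [12, 1] on {0,…,12}.
2 cycles on 13: each ℓ→(−1)^(ℓ−1), product (−1)^11 = -1.
Via Zolotarev, sign(π_{11}) = (11|13) = -1.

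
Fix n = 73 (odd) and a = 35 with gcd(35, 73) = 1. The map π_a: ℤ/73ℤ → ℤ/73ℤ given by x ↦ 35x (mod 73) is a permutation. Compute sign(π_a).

Trace 72: π^k(72) = [72, 38, 16, 49, 36, 19, 8] for k=0..6.
Decompose π into cycles: lengths [36, 36, 1] (3 cycles, including the fixed point 0).
Σ(ℓ_i−1) = 73−3 = 70; sign = (−1)^70 = +1.
Zolotarev: (35|73) = +1, matching the cycle-count sign.

+1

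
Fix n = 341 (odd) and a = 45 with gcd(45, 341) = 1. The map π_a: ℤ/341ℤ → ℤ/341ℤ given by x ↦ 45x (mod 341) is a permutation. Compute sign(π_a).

Trace 100: π^k(100) = [100, 67, 287, 298, 111, 221, 56] for k=0..6.
33 cycles of lengths [15, 15, 15, 15, 15, 15, 15, 15, 15, 15, 15, 15, 15, 15, 15, 15, 15, 15, 15, 15, 15, 15, 1, 1, 1, 1, 1, 1, 1, 1, 1, 1, 1].
With 33 cycles on 341 points, sign = (−1)^{341−33} = +1.
Zolotarev: (45|341) = +1, matching the cycle-count sign.

+1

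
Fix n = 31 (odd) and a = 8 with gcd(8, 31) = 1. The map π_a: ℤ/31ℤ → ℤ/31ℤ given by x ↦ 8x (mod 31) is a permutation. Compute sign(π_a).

+1

Orbit of 1 under x↦8x: [1, 8, 2, 16, 4]… (length divides ord_31(8)).
π_8 has 7 disjoint cycles with lengths [5, 5, 5, 5, 5, 5, 1] on {0,…,30}.
31 − 7 = 24 transpositions; sign(π) = (−1)^24 = +1.
Zolotarev: (8|31) = +1, matching the cycle-count sign.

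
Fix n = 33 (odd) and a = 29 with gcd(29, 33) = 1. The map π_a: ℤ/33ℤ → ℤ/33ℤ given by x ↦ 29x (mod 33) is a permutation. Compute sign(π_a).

Orbit of 32 under x↦29x: [32, 4, 17, 31, 8, 1, 29]… (length divides ord_33(29)).
The orbit structure of x ↦ 29x mod 33: 5 orbits of sizes [10, 10, 10, 2, 1].
5 cycles on 33: each ℓ→(−1)^(ℓ−1), product (−1)^28 = +1.

+1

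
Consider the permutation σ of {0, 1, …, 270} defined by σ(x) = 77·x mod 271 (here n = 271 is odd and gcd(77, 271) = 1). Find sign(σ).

+1

Start at x=206: 206 → 144 → 248 → 126 → 217 → 178 → 156 → … (one orbit).
The orbit structure of x ↦ 77x mod 271: 11 orbits of sizes [27, 27, 27, 27, 27, 27, 27, 27, 27, 27, 1].
271 − 11 = 260 transpositions; sign(π) = (−1)^260 = +1.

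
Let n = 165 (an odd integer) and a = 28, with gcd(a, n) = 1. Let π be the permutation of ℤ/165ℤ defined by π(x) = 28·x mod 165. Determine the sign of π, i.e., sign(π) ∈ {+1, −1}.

Trace 28: π^k(28) = [28, 124, 7, 31, 43, 49, 52] for k=0..6.
π_28 has 15 disjoint cycles with lengths [20, 20, 20, 20, 20, 20, 10, 10, 10, 4, 4, 4, 1, 1, 1] on {0,…,164}.
Σ(ℓ_i−1) = 165−15 = 150; sign = (−1)^150 = +1.
The Jacobi symbol (28|165) = +1 (Zolotarev) agrees.

+1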